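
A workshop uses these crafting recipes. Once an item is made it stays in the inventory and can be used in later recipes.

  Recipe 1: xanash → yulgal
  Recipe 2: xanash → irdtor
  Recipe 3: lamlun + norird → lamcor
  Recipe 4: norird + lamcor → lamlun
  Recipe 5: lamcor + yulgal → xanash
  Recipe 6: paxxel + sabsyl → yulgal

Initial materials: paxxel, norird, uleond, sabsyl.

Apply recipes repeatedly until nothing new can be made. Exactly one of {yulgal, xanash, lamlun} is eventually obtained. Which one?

yulgal

Using Recipe 6, paxxel and sabsyl make yulgal.
xanash would need lamcor and yulgal (Recipe 5), but lamcor is never obtained. lamlun would need norird and lamcor (Recipe 4), but lamcor is never obtained.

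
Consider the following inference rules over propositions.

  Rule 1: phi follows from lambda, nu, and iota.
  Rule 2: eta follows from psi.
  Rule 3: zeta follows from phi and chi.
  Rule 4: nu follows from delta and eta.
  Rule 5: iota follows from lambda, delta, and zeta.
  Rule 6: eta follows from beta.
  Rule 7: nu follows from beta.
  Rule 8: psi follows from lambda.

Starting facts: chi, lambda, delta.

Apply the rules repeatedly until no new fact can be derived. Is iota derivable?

No

iota would need lambda, delta, and zeta (Rule 5), but zeta is never established.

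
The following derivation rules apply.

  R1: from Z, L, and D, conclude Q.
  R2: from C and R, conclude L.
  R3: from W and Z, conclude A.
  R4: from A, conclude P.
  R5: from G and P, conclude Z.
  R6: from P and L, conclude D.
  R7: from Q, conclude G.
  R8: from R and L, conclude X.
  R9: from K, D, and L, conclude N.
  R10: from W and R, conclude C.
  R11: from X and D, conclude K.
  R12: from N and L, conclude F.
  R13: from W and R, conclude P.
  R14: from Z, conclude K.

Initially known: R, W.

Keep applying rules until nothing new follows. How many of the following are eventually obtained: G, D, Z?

W and R hold, so P follows (R13).
W and R hold, so C follows (R10).
C and R hold, so L follows (R2).
P and L hold, so D follows (R6).
G would need Q (R7), but Q is never established.
D: reached.
Z would need G and P (R5), but G is never established.
Reached: D — 1 of the 3.

1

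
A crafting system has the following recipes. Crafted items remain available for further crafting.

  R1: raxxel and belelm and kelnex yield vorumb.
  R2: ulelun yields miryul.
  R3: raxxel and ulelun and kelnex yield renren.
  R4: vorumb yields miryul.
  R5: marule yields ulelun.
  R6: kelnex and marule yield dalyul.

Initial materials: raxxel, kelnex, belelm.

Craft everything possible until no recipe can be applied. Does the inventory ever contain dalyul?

dalyul would need kelnex and marule (R6), but marule is never obtained.

No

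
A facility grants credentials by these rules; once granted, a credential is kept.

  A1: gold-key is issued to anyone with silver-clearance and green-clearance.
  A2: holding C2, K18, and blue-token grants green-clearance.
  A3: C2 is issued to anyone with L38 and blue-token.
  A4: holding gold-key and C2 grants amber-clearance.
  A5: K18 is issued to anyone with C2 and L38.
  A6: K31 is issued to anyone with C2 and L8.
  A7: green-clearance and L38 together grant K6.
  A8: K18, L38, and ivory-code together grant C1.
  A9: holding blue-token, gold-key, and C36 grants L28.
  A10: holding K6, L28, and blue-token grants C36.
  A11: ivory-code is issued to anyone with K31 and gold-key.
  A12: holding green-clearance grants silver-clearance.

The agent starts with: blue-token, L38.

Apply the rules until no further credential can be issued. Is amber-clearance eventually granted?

Yes

Holding L38 and blue-token grants C2 (A3).
Holding C2 and L38 grants K18 (A5).
Holding C2, K18, and blue-token grants green-clearance (A2).
Holding green-clearance grants silver-clearance (A12).
Holding silver-clearance and green-clearance grants gold-key (A1).
Holding gold-key and C2 grants amber-clearance (A4).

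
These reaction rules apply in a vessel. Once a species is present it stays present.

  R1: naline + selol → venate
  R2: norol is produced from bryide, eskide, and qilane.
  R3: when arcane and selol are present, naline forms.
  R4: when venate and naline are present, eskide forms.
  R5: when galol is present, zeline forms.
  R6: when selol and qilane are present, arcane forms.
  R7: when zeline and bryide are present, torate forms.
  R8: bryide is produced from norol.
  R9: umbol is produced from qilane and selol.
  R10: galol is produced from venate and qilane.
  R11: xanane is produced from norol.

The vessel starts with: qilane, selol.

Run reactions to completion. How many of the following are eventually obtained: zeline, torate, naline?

2

selol and qilane present → arcane forms (R6).
arcane and selol present → naline forms (R3).
naline and selol present → venate forms (R1).
venate and qilane present → galol forms (R10).
galol present → zeline forms (R5).
zeline: reached.
torate would need zeline and bryide (R7), but bryide never forms.
naline: reached.
Reached: zeline and naline — 2 of the 3.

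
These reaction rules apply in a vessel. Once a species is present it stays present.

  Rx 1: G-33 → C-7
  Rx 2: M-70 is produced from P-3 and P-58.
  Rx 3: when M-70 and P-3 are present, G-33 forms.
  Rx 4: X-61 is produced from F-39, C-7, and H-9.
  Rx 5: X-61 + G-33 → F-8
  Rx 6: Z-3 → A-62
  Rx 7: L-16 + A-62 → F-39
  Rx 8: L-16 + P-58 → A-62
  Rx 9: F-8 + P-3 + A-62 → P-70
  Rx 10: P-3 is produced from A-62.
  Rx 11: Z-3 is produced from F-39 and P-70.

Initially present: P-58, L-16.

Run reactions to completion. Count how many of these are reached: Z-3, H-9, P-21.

Z-3 would need F-39 and P-70 (Rx 11), but P-70 never forms.
No rule produces H-9, and it is not given.
No rule produces P-21, and it is not given.
None of the 3 are reached.

0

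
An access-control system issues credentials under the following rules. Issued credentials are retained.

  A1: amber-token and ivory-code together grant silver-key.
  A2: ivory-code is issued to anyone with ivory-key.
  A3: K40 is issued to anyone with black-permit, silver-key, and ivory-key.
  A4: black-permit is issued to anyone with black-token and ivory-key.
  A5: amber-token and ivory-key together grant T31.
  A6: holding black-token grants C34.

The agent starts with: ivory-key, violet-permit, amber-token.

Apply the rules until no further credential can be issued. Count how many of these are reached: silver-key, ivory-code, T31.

3

Holding ivory-key grants ivory-code (A2).
Holding amber-token and ivory-key grants T31 (A5).
Holding amber-token and ivory-code grants silver-key (A1).
silver-key: reached.
ivory-code: reached.
T31: reached.
All 3 are reached.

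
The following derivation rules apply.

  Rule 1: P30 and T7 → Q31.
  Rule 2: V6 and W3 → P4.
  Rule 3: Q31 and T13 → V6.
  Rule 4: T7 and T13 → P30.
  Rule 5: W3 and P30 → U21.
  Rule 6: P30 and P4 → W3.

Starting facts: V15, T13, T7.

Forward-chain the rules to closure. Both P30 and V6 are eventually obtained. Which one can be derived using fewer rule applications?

P30

P30: From T7 and T13, Rule 4 gives P30. [1 rule application]
V6: From T7 and T13, Rule 4 gives P30. From P30 and T7, Rule 1 gives Q31. Q31 and T13 hold, so V6 follows (Rule 3). [3 rule applications]
P30 needs fewer.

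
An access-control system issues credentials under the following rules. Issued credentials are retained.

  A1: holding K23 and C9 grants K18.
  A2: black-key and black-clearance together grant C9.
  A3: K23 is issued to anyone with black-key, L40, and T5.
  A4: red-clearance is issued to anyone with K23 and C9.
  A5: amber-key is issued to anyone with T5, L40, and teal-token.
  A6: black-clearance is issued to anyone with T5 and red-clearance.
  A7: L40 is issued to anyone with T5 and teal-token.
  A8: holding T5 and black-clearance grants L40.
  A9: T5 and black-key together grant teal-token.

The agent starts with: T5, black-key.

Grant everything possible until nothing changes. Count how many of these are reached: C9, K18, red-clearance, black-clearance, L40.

Holding T5 and black-key grants teal-token (A9).
Holding T5 and teal-token grants L40 (A7).
C9 would need black-key and black-clearance (A2), but black-clearance is never granted.
K18 would need K23 and C9 (A1), but C9 is never granted.
red-clearance would need K23 and C9 (A4), but C9 is never granted.
black-clearance would need T5 and red-clearance (A6), but red-clearance is never granted.
L40: reached.
Reached: L40 — 1 of the 5.

1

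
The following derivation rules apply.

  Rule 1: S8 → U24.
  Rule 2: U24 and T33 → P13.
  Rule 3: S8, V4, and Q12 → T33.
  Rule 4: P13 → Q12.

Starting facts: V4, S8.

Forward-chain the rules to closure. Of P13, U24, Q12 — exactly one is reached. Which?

U24

S8 holds, so U24 follows (Rule 1).
P13 would need U24 and T33 (Rule 2), but T33 is never established. Q12 would need P13 (Rule 4), but P13 is never established.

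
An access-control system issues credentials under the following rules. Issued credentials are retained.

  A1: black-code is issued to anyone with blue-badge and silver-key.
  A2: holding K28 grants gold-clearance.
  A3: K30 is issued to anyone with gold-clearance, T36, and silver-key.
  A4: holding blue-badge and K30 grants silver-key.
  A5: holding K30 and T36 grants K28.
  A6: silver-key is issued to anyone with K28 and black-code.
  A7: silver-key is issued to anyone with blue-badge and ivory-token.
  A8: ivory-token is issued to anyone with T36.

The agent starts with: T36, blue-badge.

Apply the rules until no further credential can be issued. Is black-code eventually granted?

Yes

Holding T36 grants ivory-token (A8).
Holding blue-badge and ivory-token grants silver-key (A7).
Holding blue-badge and silver-key grants black-code (A1).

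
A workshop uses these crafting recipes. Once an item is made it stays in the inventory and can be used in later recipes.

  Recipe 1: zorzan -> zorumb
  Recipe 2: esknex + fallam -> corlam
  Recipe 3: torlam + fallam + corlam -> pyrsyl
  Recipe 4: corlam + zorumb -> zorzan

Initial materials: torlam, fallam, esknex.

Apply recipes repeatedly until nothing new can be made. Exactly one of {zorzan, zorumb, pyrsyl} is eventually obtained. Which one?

pyrsyl

Using Recipe 2, esknex and fallam make corlam.
Using Recipe 3, torlam, fallam, and corlam make pyrsyl.
zorzan would need corlam and zorumb (Recipe 4), but zorumb is never obtained. zorumb would need zorzan (Recipe 1), but zorzan is never obtained.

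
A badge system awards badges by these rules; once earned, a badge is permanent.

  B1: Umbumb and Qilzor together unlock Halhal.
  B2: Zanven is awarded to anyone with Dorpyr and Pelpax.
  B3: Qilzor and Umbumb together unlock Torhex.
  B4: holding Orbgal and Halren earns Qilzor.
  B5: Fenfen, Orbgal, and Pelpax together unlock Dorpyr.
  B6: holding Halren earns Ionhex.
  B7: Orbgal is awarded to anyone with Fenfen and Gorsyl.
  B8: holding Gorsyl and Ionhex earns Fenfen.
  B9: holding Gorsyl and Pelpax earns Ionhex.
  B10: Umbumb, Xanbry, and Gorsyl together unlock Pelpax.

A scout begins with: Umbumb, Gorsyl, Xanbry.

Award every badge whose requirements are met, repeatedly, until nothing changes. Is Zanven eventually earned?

Yes

With Umbumb, Xanbry, and Gorsyl, Pelpax is earned (B10).
With Gorsyl and Pelpax, Ionhex is earned (B9).
With Gorsyl and Ionhex, Fenfen is earned (B8).
With Fenfen and Gorsyl, Orbgal is earned (B7).
With Fenfen, Orbgal, and Pelpax, Dorpyr is earned (B5).
With Dorpyr and Pelpax, Zanven is earned (B2).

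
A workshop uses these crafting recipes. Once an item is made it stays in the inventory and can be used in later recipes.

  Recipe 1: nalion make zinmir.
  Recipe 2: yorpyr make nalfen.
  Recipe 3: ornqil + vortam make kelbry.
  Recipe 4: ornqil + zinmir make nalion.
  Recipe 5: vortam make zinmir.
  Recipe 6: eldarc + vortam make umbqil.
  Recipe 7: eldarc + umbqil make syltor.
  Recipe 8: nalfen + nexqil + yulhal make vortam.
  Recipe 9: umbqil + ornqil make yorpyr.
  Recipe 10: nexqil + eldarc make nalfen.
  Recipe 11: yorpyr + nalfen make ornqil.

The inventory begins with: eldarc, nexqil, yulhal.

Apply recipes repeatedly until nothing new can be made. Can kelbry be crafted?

No

kelbry would need ornqil and vortam (Recipe 3), but ornqil is never obtained.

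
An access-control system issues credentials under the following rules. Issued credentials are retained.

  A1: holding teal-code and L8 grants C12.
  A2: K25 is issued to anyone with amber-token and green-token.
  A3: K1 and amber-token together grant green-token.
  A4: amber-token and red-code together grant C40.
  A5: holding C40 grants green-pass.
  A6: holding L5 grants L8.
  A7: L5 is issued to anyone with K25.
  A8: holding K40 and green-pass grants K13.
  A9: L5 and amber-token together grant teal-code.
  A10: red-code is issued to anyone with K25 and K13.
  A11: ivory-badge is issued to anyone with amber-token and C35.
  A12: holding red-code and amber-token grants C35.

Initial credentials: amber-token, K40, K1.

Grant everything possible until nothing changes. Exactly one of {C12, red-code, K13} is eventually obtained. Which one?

C12

Holding K1 and amber-token grants green-token (A3).
Holding amber-token and green-token grants K25 (A2).
Holding K25 grants L5 (A7).
Holding L5 and amber-token grants teal-code (A9).
Holding L5 grants L8 (A6).
Holding teal-code and L8 grants C12 (A1).
red-code would need K25 and K13 (A10), but K13 is never granted. K13 would need K40 and green-pass (A8), but green-pass is never granted.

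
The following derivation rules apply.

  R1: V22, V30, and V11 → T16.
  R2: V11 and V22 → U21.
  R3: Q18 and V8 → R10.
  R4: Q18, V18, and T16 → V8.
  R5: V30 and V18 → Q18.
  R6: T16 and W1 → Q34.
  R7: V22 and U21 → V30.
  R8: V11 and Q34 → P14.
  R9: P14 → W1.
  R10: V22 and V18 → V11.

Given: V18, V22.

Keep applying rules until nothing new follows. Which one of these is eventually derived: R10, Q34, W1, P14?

R10

From V22 and V18, R10 gives V11.
From V11 and V22, R2 gives U21.
V22 and U21 hold, so V30 follows (R7).
From V22, V30, and V11, R1 gives T16.
From V30 and V18, R5 gives Q18.
Q18, V18, and T16 hold, so V8 follows (R4).
From Q18 and V8, R3 gives R10.
P14 would need V11 and Q34 (R8), but Q34 is never established. W1 would need P14 (R9), but P14 is never established. Q34 would need T16 and W1 (R6), but W1 is never established.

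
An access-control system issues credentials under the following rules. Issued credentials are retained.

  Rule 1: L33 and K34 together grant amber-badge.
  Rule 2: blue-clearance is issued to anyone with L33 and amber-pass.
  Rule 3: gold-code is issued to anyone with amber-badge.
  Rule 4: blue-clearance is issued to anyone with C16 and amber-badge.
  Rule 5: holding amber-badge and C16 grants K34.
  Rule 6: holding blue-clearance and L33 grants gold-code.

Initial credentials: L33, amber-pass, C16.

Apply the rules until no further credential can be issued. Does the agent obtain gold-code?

Yes

Holding L33 and amber-pass grants blue-clearance (Rule 2).
Holding blue-clearance and L33 grants gold-code (Rule 6).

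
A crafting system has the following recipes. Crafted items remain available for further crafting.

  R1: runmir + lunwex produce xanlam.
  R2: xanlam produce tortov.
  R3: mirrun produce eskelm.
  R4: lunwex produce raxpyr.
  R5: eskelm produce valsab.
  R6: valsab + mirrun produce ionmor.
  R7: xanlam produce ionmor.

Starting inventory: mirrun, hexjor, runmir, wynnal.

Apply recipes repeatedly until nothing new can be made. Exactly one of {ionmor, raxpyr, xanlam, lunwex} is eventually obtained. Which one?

Using R3, mirrun makes eskelm.
eskelm → valsab (R5).
valsab + mirrun → ionmor (R6).
raxpyr would need lunwex (R4), but lunwex is never obtained. No rule produces lunwex, and it is not given. xanlam would need runmir and lunwex (R1), but lunwex is never obtained.

ionmor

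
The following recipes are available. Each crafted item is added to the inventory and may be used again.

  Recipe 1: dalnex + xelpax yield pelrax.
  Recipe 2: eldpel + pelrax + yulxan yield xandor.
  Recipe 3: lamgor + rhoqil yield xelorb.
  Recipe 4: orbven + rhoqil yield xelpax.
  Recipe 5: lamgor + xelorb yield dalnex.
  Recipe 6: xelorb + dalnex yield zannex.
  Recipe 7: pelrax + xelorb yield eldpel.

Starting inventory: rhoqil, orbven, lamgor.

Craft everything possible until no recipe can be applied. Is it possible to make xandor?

xandor would need eldpel, pelrax, and yulxan (Recipe 2), but yulxan is never obtained.

No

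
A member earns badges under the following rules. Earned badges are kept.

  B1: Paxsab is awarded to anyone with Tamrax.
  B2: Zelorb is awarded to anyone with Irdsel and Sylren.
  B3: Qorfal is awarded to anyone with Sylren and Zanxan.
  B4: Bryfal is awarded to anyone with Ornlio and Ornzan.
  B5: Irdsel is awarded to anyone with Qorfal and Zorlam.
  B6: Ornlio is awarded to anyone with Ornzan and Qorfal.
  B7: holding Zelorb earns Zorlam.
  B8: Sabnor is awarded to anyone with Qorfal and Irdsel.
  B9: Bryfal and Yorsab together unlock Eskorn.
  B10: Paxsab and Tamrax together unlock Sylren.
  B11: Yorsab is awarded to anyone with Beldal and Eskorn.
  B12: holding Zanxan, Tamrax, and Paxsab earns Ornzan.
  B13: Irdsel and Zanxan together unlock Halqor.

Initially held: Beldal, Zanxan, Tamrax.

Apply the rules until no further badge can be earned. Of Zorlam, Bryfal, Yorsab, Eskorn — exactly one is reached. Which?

Bryfal

With Tamrax, Paxsab is earned (B1).
With Paxsab and Tamrax, Sylren is earned (B10).
With Zanxan, Tamrax, and Paxsab, Ornzan is earned (B12).
With Sylren and Zanxan, Qorfal is earned (B3).
With Ornzan and Qorfal, Ornlio is earned (B6).
With Ornlio and Ornzan, Bryfal is earned (B4).
Zorlam would need Zelorb (B7), but Zelorb is never earned. Yorsab would need Beldal and Eskorn (B11), but Eskorn is never earned. Eskorn would need Bryfal and Yorsab (B9), but Yorsab is never earned.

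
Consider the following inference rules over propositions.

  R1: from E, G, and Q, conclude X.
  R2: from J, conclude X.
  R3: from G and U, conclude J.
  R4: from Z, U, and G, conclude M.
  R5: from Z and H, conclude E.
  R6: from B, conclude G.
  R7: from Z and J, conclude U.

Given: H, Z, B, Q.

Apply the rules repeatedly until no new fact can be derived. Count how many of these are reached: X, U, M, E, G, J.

3

Z and H hold, so E follows (R5).
From B, R6 gives G.
E, G, and Q hold, so X follows (R1).
X: reached.
U would need Z and J (R7), but J is never established.
M would need Z, U, and G (R4), but U is never established.
E: reached.
G: reached.
J would need G and U (R3), but U is never established.
Reached: X, E, and G — 3 of the 6.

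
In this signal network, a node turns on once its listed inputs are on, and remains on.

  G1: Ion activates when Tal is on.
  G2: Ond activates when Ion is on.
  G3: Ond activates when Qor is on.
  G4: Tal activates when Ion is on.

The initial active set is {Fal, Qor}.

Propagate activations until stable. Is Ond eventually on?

Qor is on, so Ond activates (G3).

Yes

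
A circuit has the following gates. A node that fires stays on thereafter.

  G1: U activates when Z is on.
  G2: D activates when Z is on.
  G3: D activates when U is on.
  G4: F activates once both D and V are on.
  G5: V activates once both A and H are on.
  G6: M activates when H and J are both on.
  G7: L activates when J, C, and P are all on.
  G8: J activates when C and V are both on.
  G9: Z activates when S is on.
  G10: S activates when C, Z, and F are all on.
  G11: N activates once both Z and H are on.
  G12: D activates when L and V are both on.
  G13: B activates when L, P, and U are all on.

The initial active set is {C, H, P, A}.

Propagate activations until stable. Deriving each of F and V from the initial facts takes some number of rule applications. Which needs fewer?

V: G5: A and H on → V on. [1 rule application]
F: G5: A and H on → V on. C and V are on, so J activates (G8). J, C, and P are on, so L activates (G7). G12: L and V on → D on. G4: D and V on → F on. [5 rule applications]
V needs fewer.

V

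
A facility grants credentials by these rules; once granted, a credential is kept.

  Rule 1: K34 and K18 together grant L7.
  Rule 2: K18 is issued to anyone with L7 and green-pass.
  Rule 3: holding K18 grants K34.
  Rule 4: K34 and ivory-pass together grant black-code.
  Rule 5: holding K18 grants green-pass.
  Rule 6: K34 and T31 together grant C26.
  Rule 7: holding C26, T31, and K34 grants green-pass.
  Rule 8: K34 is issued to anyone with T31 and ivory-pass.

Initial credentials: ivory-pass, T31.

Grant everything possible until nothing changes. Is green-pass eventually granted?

Holding T31 and ivory-pass grants K34 (Rule 8).
Holding K34 and T31 grants C26 (Rule 6).
Holding C26, T31, and K34 grants green-pass (Rule 7).

Yes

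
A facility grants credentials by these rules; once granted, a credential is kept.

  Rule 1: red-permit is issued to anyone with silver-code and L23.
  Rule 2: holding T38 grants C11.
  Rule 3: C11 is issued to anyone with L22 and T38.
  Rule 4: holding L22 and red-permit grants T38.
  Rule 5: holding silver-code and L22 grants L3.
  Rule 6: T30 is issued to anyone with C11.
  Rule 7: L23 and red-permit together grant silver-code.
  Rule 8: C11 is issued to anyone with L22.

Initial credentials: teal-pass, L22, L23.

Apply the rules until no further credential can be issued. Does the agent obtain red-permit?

red-permit would need silver-code and L23 (Rule 1), but silver-code is never granted.

No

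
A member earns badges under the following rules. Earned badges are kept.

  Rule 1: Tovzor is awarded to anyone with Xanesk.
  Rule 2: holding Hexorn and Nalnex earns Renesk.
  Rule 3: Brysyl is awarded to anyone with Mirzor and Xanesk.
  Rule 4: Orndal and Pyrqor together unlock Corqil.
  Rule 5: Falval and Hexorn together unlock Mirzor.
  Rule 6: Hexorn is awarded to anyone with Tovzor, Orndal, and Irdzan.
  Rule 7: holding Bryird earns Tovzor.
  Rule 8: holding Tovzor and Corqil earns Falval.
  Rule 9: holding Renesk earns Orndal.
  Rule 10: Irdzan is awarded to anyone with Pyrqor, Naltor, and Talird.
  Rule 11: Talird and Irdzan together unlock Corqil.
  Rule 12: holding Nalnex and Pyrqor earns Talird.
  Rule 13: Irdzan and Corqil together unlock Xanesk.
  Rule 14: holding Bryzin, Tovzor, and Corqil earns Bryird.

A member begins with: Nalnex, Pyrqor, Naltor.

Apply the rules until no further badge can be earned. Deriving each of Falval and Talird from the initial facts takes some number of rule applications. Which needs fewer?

Talird

Talird: With Nalnex and Pyrqor, Talird is earned (Rule 12). [1 rule application]
Falval: With Nalnex and Pyrqor, Talird is earned (Rule 12). With Pyrqor, Naltor, and Talird, Irdzan is earned (Rule 10). With Talird and Irdzan, Corqil is earned (Rule 11). With Irdzan and Corqil, Xanesk is earned (Rule 13). With Xanesk, Tovzor is earned (Rule 1). With Tovzor and Corqil, Falval is earned (Rule 8). [6 rule applications]
Talird needs fewer.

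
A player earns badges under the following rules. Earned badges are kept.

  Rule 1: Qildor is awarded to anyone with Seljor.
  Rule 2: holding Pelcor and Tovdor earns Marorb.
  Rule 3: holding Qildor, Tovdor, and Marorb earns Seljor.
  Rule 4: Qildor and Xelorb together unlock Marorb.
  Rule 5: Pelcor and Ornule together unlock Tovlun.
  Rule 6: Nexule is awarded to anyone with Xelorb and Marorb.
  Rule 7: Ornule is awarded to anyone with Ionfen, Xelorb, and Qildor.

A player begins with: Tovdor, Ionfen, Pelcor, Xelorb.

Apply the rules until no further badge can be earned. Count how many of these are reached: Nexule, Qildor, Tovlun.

1

With Pelcor and Tovdor, Marorb is earned (Rule 2).
With Xelorb and Marorb, Nexule is earned (Rule 6).
Nexule: reached.
Qildor would need Seljor (Rule 1), but Seljor is never earned.
Tovlun would need Pelcor and Ornule (Rule 5), but Ornule is never earned.
Reached: Nexule — 1 of the 3.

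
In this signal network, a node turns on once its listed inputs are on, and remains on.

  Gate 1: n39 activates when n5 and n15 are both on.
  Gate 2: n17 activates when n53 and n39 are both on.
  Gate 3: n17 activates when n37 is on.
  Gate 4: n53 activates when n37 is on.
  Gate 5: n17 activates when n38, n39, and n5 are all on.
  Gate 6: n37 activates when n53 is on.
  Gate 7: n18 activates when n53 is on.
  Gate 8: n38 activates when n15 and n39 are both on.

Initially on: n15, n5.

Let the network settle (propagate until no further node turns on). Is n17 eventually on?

Gate 1: n5 and n15 on → n39 on.
n15 and n39 are on, so n38 activates (Gate 8).
n38, n39, and n5 are on, so n17 activates (Gate 5).

Yes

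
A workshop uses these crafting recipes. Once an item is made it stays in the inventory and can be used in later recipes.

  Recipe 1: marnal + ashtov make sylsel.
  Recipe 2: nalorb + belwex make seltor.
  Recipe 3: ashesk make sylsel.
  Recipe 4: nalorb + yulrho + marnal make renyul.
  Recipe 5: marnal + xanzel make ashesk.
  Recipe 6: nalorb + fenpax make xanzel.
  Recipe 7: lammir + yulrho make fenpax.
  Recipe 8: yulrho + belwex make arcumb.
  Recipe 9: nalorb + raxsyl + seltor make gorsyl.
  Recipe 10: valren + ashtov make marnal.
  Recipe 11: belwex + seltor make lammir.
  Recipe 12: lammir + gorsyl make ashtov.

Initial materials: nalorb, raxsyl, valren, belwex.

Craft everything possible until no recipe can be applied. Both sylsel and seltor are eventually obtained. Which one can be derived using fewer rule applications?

seltor

seltor: nalorb + belwex → seltor (Recipe 2). [1 rule application]
sylsel: Using Recipe 2, nalorb and belwex make seltor. nalorb + raxsyl + seltor → gorsyl (Recipe 9). belwex + seltor → lammir (Recipe 11). lammir + gorsyl → ashtov (Recipe 12). valren + ashtov → marnal (Recipe 10). marnal + ashtov → sylsel (Recipe 1). [6 rule applications]
seltor needs fewer.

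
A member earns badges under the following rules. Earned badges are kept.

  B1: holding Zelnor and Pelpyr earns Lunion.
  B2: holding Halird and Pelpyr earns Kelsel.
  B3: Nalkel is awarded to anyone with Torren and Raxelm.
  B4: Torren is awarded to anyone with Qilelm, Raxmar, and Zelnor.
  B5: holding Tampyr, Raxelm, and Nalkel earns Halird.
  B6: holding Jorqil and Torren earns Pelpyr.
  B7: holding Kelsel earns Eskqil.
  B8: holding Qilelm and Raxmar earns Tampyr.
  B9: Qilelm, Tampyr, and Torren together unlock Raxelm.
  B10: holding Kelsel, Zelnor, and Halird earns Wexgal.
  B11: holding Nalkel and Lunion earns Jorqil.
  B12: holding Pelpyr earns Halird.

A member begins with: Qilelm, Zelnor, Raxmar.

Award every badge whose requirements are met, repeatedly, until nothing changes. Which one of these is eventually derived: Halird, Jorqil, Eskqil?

With Qilelm, Raxmar, and Zelnor, Torren is earned (B4).
With Qilelm and Raxmar, Tampyr is earned (B8).
With Qilelm, Tampyr, and Torren, Raxelm is earned (B9).
With Torren and Raxelm, Nalkel is earned (B3).
With Tampyr, Raxelm, and Nalkel, Halird is earned (B5).
Eskqil would need Kelsel (B7), but Kelsel is never earned. Jorqil would need Nalkel and Lunion (B11), but Lunion is never earned.

Halird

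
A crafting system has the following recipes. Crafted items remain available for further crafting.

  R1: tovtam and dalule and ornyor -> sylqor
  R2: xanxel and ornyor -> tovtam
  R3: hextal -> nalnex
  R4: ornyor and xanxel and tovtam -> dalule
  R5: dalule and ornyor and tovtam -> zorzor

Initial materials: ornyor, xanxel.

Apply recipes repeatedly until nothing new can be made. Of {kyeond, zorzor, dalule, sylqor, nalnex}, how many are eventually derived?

xanxel and ornyor -> tovtam (R2).
ornyor and xanxel and tovtam -> dalule (R4).
Using R5, dalule, ornyor, and tovtam make zorzor.
tovtam and dalule and ornyor -> sylqor (R1).
No rule produces kyeond, and it is not given.
zorzor: reached.
dalule: reached.
sylqor: reached.
nalnex would need hextal (R3), but hextal is never obtained.
Reached: zorzor, dalule, and sylqor — 3 of the 5.

3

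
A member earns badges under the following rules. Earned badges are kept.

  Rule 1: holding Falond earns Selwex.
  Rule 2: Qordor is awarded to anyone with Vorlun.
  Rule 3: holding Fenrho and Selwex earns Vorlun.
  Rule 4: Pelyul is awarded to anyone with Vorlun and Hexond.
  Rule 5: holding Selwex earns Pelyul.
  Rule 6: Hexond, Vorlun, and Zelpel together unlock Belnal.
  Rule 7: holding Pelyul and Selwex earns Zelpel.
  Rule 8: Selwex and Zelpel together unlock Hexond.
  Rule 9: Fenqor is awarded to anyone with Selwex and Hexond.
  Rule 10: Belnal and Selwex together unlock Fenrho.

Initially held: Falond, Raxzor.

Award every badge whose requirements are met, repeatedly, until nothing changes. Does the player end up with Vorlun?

Vorlun would need Fenrho and Selwex (Rule 3), but Fenrho is never earned.

No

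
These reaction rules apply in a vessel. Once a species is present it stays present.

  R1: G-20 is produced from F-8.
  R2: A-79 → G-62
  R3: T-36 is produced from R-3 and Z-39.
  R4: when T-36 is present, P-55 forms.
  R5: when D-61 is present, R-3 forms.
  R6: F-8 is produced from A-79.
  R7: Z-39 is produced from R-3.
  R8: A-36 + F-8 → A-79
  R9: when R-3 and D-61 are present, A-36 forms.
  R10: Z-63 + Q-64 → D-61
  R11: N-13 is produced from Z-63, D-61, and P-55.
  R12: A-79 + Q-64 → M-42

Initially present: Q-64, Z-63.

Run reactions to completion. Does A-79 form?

A-79 would need A-36 and F-8 (R8), but F-8 never forms.

No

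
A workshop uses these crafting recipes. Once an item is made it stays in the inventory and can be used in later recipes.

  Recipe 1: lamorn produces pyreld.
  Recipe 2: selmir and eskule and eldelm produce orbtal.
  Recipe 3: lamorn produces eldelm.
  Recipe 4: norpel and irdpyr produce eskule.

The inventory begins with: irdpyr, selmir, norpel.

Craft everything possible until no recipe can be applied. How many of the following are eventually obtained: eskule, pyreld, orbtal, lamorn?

Using Recipe 4, norpel and irdpyr make eskule.
eskule: reached.
pyreld would need lamorn (Recipe 1), but lamorn is never obtained.
orbtal would need selmir, eskule, and eldelm (Recipe 2), but eldelm is never obtained.
No rule produces lamorn, and it is not given.
Reached: eskule — 1 of the 4.

1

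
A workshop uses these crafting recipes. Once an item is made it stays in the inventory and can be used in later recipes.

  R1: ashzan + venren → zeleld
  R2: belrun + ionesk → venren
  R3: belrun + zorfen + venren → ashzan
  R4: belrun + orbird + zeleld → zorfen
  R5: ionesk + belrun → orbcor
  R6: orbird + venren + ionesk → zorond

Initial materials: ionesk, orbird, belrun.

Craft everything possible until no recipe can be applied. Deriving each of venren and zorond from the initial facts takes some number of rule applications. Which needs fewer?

venren

venren: Using R2, belrun and ionesk make venren. [1 rule application]
zorond: Using R2, belrun and ionesk make venren. Using R6, orbird, venren, and ionesk make zorond. [2 rule applications]
venren needs fewer.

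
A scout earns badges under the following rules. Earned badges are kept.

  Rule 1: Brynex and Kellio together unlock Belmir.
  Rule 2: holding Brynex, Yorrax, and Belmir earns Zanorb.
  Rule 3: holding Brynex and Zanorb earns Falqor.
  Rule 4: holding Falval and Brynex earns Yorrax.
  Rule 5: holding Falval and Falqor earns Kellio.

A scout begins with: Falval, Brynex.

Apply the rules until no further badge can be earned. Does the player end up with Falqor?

No

Falqor would need Brynex and Zanorb (Rule 3), but Zanorb is never earned.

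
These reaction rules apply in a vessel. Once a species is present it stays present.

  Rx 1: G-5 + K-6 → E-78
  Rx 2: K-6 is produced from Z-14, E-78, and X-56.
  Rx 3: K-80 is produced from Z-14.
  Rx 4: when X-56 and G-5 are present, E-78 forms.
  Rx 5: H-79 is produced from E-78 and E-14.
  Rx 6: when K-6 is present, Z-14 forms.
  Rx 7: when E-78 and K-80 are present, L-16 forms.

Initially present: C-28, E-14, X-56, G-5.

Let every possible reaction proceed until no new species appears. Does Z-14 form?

No

Z-14 would need K-6 (Rx 6), but K-6 never forms.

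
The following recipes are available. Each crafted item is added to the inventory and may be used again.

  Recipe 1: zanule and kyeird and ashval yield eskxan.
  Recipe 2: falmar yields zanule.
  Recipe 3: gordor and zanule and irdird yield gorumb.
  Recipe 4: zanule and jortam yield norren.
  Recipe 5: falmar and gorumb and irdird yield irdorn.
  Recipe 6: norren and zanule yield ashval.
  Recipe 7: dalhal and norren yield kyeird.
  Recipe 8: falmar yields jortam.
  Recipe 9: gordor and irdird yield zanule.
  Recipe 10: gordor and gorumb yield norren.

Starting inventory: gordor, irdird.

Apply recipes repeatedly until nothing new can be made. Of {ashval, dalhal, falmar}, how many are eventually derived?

Using Recipe 9, gordor and irdird make zanule.
Using Recipe 3, gordor, zanule, and irdird make gorumb.
gordor and gorumb → norren (Recipe 10).
Using Recipe 6, norren and zanule make ashval.
ashval: reached.
No rule produces dalhal, and it is not given.
No rule produces falmar, and it is not given.
Reached: ashval — 1 of the 3.

1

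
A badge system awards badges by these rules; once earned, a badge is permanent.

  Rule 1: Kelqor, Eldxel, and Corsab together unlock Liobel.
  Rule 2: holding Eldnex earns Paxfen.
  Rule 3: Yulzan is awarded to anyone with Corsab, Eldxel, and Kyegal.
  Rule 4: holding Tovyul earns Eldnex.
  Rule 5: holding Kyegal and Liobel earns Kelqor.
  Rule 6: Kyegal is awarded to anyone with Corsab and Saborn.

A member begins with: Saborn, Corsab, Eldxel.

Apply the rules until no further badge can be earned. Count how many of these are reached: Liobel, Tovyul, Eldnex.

0

Liobel would need Kelqor, Eldxel, and Corsab (Rule 1), but Kelqor is never earned.
No rule produces Tovyul, and it is not given.
Eldnex would need Tovyul (Rule 4), but Tovyul is never earned.
None of the 3 are reached.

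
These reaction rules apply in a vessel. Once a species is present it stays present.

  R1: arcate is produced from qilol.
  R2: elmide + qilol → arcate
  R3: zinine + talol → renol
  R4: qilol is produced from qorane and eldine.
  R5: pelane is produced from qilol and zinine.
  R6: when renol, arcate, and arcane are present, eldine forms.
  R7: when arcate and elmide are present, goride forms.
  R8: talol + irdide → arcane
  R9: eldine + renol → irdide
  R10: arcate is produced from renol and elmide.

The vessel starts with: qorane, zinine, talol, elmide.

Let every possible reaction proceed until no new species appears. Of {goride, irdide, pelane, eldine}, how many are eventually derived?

1

zinine and talol present → renol forms (R3).
renol and elmide present → arcate forms (R10).
arcate and elmide present → goride forms (R7).
goride: reached.
irdide would need eldine and renol (R9), but eldine never forms.
pelane would need qilol and zinine (R5), but qilol never forms.
eldine would need renol, arcate, and arcane (R6), but arcane never forms.
Reached: goride — 1 of the 4.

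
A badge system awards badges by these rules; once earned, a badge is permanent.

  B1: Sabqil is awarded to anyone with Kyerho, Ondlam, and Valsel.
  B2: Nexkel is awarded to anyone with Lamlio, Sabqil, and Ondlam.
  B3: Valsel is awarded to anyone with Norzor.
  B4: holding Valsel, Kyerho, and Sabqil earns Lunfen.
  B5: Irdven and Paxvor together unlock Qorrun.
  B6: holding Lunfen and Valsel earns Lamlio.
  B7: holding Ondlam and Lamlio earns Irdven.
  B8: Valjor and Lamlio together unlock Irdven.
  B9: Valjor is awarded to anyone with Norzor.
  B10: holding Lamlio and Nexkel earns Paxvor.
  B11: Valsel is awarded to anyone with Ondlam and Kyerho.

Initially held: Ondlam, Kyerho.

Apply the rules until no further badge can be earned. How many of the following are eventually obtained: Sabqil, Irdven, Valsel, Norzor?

3

With Ondlam and Kyerho, Valsel is earned (B11).
With Kyerho, Ondlam, and Valsel, Sabqil is earned (B1).
With Valsel, Kyerho, and Sabqil, Lunfen is earned (B4).
With Lunfen and Valsel, Lamlio is earned (B6).
With Ondlam and Lamlio, Irdven is earned (B7).
Sabqil: reached.
Irdven: reached.
Valsel: reached.
No rule produces Norzor, and it is not given.
Reached: Sabqil, Irdven, and Valsel — 3 of the 4.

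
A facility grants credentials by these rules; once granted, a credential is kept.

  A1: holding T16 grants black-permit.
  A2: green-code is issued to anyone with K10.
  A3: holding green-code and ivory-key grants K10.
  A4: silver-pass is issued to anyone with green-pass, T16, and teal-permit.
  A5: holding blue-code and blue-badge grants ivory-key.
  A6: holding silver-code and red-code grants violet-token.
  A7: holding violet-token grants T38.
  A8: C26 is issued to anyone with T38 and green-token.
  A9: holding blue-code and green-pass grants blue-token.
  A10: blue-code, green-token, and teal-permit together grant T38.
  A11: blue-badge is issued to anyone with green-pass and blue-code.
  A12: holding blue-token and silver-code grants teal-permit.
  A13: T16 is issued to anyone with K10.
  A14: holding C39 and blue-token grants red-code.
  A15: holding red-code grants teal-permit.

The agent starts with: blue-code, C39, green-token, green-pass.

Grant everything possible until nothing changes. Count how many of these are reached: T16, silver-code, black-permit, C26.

Holding blue-code and green-pass grants blue-token (A9).
Holding C39 and blue-token grants red-code (A14).
Holding red-code grants teal-permit (A15).
Holding blue-code, green-token, and teal-permit grants T38 (A10).
Holding T38 and green-token grants C26 (A8).
T16 would need K10 (A13), but K10 is never granted.
No rule produces silver-code, and it is not given.
black-permit would need T16 (A1), but T16 is never granted.
C26: reached.
Reached: C26 — 1 of the 4.

1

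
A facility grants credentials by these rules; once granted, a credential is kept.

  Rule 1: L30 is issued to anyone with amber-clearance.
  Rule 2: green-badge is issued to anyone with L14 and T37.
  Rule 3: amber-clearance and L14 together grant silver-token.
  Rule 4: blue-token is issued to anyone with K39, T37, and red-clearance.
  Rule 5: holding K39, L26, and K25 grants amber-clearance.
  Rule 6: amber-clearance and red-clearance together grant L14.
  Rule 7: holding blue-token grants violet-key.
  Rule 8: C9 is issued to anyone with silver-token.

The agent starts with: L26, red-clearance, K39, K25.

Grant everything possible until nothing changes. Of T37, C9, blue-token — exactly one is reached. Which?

C9

Holding K39, L26, and K25 grants amber-clearance (Rule 5).
Holding amber-clearance and red-clearance grants L14 (Rule 6).
Holding amber-clearance and L14 grants silver-token (Rule 3).
Holding silver-token grants C9 (Rule 8).
No rule produces T37, and it is not given. blue-token would need K39, T37, and red-clearance (Rule 4), but T37 is never granted.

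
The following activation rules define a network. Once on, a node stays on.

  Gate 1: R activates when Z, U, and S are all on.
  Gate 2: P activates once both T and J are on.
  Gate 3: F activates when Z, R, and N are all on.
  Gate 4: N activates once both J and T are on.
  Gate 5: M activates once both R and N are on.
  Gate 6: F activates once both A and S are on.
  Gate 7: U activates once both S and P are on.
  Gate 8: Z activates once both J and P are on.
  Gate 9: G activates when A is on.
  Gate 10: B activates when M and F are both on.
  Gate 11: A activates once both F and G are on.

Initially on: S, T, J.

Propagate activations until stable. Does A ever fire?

No

A would need F and G (Gate 11), but G never turns on.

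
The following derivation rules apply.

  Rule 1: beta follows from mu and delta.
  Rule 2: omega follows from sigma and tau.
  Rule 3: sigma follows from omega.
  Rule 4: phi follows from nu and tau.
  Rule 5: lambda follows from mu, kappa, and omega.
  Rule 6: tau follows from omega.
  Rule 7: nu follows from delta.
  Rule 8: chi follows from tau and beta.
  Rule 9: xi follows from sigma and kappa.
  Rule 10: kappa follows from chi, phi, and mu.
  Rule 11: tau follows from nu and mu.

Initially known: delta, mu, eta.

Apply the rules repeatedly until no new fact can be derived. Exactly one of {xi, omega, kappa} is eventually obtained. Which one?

delta holds, so nu follows (Rule 7).
mu and delta hold, so beta follows (Rule 1).
From nu and mu, Rule 11 gives tau.
From tau and beta, Rule 8 gives chi.
nu and tau hold, so phi follows (Rule 4).
From chi, phi, and mu, Rule 10 gives kappa.
xi would need sigma and kappa (Rule 9), but sigma is never established. omega would need sigma and tau (Rule 2), but sigma is never established.

kappa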